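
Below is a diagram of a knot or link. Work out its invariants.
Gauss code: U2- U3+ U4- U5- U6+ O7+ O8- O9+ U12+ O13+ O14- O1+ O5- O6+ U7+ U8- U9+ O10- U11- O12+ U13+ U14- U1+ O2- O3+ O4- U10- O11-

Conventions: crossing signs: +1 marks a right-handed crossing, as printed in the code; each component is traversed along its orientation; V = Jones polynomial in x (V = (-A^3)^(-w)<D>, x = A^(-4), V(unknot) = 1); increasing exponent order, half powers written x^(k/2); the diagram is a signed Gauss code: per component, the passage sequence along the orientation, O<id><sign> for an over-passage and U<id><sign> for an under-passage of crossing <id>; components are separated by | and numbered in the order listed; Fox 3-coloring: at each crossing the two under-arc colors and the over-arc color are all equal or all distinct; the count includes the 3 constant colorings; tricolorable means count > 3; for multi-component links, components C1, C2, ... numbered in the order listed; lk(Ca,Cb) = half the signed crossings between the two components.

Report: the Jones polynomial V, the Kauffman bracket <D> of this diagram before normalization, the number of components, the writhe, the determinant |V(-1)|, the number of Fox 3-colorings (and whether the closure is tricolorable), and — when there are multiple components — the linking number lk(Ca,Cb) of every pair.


Jones polynomial: V(x) = -x^-3 + 2x^-2 - 2x^-1 + 3 - 2x + 2x^2 - x^3
<D> = -A^-12 + 2A^-8 - 2A^-4 + 3 - 2A^4 + 2A^8 - A^12; writhe 0
components 1, writhe 0 (14 crossings)
3-colorings: 3 of 3^14, det 13 — not tricolorable
note: the span of V is 6, forcing >= 6 crossings in any diagram


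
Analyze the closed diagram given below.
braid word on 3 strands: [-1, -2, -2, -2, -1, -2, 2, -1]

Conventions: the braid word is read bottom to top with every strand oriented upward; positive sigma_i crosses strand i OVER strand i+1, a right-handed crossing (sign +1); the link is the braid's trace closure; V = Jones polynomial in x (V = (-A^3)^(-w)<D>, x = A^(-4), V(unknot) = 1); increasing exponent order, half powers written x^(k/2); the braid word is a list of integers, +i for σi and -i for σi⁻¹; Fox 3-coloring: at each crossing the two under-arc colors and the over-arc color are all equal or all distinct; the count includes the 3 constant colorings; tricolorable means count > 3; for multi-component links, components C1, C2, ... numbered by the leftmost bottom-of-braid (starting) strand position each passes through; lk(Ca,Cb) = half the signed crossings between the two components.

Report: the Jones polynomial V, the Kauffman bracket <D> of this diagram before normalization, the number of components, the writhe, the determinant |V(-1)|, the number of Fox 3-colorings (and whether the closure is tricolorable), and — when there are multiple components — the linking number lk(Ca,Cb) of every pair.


V = x^-8 - 2x^-7 + x^-6 - 2x^-5 + 2x^-4 + x^-2
<D> = A^-10 + 2A^-2 - 2A^2 + A^6 - 2A^10 + A^14 (w = -6)
1 component over 8 crossings, w = -6
27 Fox colorings among 3^8, |V(-1)| = 9: tricolorable
why: |V(-1)| = 9: so tricolorable, since 3 divides 9


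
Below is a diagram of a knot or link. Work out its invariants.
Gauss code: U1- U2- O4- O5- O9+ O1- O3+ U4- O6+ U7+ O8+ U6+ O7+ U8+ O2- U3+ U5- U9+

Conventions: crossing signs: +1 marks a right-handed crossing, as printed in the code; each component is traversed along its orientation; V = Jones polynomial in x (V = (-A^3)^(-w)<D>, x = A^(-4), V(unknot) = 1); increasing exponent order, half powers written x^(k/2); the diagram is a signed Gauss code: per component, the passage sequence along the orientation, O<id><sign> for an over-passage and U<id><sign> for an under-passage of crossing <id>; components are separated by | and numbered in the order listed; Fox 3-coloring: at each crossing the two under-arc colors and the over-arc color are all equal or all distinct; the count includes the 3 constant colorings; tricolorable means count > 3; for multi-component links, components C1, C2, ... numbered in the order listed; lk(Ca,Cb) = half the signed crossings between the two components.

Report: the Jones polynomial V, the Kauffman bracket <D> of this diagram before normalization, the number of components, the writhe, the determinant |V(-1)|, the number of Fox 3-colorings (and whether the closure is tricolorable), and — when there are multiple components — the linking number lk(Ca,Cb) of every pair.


Jones polynomial: V(x) = x + x^3 - x^4
<D> = A^-13 - A^-9 - A^-1; writhe +1
components 1, writhe +1 (9 crossings)
3-colorings: 9 of 3^9, det 3 — tricolorable
note: det 3 = |V(-1)|; divisible by 3, so tricolorable


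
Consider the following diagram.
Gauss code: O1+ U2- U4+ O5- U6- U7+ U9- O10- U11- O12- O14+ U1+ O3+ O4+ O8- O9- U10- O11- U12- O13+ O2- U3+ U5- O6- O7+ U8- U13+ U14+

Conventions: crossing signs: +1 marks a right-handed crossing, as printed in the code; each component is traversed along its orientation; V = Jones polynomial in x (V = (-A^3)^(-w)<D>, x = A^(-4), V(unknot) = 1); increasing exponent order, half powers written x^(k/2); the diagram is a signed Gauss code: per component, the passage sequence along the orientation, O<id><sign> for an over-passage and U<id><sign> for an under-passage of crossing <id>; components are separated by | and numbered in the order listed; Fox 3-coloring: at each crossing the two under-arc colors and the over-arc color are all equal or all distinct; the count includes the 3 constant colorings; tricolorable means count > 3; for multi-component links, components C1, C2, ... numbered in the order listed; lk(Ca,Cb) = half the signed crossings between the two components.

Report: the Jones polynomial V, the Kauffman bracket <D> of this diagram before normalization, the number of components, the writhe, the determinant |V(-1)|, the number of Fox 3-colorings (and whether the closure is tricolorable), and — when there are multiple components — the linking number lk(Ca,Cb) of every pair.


V(x) = x^-5 - 2x^-4 + 2x^-3 - 2x^-2 + 2x^-1 - 1 + x
bracket: A^-10 - A^-6 + 2A^-2 - 2A^2 + 2A^6 - 2A^10 + A^14, w = -2
1 component, writhe -2, over 14 crossings
det 11, colorings 3 of 3^14 — not tricolorable
observation: w = -2 (over 14 crossings) is diagram-only; (-A^3)^(2) removes it from V


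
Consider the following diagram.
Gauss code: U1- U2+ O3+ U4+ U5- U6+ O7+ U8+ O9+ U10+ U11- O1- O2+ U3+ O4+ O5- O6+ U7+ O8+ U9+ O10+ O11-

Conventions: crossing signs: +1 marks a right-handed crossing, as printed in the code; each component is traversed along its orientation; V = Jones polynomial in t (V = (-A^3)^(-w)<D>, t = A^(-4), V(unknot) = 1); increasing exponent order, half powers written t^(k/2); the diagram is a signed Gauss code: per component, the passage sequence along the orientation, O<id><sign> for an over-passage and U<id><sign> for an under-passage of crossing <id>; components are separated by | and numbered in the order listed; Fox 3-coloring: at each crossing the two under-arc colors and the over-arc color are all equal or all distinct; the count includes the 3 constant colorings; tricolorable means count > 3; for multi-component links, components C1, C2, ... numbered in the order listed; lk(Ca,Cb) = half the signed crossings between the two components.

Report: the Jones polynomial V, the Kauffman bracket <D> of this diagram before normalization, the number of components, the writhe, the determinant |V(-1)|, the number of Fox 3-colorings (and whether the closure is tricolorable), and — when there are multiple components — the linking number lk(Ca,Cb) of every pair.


Jones polynomial: V(t) = t^2 + t^4 - t^5 + t^6 - t^7
<D> = A^-13 - A^-9 + A^-5 - A^-1 - A^7; writhe +5
components 1, writhe +5 (11 crossings)
3-colorings: 3 of 3^11, det 5 — not tricolorable
note: w = +5 shifts under R1 moves; the (-A^3)^(-5) factor cancels that in V


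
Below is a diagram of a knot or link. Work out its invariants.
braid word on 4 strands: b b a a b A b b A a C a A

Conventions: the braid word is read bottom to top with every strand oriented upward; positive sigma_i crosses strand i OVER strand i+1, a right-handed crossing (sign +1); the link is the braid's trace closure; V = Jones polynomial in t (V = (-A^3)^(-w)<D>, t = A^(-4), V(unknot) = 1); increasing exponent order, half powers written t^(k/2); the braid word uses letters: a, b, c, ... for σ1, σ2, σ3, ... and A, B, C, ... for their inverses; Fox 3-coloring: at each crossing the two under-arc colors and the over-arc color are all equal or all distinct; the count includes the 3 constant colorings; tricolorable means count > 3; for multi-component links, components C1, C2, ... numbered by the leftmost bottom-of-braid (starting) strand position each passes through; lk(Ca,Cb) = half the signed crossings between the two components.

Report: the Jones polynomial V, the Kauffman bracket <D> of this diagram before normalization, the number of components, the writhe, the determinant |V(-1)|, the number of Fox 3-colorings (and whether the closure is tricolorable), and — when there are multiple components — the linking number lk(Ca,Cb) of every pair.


V = t^2 - t^3 + 2t^4 - 2t^5 + 3t^6 - 2t^7 + t^8 - t^9
<D> = A^-21 - A^-17 + 2A^-13 - 3A^-9 + 2A^-5 - 2A^-1 + A^3 - A^7 (w = +5)
1 component over 13 crossings, w = +5
3 Fox colorings among 3^13, |V(-1)| = 13: not tricolorable
why: det 13 = |V(-1)|; not divisible by 3, so not tricolorable


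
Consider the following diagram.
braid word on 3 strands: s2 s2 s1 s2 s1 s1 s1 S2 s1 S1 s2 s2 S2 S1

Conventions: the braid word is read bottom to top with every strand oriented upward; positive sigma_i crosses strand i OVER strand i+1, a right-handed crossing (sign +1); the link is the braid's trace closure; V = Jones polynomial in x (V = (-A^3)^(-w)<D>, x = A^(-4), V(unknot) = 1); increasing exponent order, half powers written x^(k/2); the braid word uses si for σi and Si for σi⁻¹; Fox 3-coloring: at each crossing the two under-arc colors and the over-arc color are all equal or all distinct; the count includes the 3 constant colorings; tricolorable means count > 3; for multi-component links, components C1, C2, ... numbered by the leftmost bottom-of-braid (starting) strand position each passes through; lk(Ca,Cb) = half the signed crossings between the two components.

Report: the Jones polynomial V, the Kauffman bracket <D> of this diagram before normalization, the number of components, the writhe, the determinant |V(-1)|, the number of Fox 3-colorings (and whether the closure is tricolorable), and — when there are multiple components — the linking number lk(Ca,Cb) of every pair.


V = x^2 + x^4 - x^5 + x^6 - x^7
<D> = -A^-10 + A^-6 - A^-2 + A^2 + A^10 (w = +6)
1 component over 14 crossings, w = +6
3 Fox colorings among 3^14, |V(-1)| = 5: not tricolorable
why: w = +6 (over 14 crossings) is diagram-only; (-A^3)^(-6) removes it from V


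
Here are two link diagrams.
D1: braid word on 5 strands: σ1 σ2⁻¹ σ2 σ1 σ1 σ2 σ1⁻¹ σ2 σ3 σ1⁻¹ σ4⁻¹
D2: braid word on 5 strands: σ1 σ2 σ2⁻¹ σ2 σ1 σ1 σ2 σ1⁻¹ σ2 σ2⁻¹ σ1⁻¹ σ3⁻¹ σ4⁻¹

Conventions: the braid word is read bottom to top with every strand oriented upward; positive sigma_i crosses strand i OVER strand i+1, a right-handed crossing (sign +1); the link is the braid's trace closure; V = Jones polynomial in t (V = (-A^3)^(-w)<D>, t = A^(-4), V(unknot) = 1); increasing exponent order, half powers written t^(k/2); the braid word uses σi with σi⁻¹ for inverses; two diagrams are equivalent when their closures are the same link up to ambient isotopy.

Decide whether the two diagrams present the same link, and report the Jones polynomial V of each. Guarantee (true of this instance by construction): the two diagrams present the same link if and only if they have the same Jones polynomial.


equivalent: yes
V(D1) = -t^(1/2) + t^(3/2) - t^(5/2) - t^(9/2)  (w +3, c 11, <D> = A^-9 + A^-1 - A^3 + A^7)
V(D2) = -t^(1/2) + t^(3/2) - t^(5/2) - t^(9/2)  [13 crossings, <D> = A^-15 + A^-7 - A^-3 + A, w = +1]
key observation: D2 (13 crossings) and D1 (11) are Markov-related braid presentations


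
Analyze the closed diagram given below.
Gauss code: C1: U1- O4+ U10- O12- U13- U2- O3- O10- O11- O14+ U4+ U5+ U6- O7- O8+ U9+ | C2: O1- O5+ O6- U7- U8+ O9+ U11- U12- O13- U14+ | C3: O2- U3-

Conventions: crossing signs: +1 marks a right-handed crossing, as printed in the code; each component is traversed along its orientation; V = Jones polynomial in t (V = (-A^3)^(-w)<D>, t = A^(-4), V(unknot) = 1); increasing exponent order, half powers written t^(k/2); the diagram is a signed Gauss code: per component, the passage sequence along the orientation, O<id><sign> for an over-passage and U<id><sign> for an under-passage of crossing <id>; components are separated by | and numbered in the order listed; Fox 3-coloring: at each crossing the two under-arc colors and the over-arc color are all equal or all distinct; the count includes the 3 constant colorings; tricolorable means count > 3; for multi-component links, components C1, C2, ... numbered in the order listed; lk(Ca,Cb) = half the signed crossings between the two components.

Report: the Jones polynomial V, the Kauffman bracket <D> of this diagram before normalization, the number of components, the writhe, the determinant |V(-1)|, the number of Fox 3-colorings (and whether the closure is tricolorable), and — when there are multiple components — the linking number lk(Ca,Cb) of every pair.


V(t) = t^-5 + 2t^-3 + t^-1
bracket: A^-8 + 2 + A^8, w = -4
3 components, writhe -4, over 14 crossings
lk(C1,C2) = -1
linking number lk(C1,C3) = -1
lk(C2,C3): 0
det 4, colorings 3 of 3^14 — not tricolorable
observation: det 4 = |V(-1)|; not divisible by 3, so not tricolorable


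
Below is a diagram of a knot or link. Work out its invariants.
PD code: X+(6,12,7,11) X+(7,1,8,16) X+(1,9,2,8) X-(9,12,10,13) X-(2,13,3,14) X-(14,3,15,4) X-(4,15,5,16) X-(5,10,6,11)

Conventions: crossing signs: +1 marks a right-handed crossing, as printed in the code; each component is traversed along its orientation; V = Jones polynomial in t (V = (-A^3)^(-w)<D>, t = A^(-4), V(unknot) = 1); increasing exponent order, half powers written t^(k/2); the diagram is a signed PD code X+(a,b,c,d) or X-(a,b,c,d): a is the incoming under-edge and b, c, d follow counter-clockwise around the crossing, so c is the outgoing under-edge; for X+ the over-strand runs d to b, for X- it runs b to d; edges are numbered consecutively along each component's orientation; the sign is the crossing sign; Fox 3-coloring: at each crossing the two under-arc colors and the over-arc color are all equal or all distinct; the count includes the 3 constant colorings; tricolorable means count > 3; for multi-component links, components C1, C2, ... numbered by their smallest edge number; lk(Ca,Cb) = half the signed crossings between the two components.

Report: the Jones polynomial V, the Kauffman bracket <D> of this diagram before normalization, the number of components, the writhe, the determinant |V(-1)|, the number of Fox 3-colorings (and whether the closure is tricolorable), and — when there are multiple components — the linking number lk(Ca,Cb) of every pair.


V(t) = 1
bracket: A^-6, w = -2
1 component, writhe -2, over 8 crossings
det 1, colorings 3 of 3^8 — not tricolorable
observation: w = -2 (over 8 crossings) is diagram-only; (-A^3)^(2) removes it from V


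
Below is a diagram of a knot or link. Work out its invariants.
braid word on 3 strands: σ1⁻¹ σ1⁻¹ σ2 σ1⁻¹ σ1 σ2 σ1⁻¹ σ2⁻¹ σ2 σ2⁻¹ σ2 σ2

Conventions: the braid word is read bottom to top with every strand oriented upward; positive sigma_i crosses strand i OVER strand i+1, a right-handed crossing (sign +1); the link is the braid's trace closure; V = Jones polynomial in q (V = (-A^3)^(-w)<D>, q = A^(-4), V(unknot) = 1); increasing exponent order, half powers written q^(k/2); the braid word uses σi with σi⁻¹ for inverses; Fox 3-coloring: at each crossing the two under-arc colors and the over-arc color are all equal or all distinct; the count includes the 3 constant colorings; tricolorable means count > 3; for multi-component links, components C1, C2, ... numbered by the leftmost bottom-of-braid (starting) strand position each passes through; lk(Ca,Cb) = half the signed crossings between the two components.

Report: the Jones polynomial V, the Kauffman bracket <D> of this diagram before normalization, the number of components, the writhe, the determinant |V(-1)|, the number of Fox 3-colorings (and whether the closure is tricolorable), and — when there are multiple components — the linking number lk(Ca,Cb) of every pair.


V(q) = -q^-3 + 2q^-2 - 2q^-1 + 3 - 2q + 2q^2 - q^3
bracket: -A^-12 + 2A^-8 - 2A^-4 + 3 - 2A^4 + 2A^8 - A^12, w = 0
1 component, writhe 0, over 12 crossings
det 13, colorings 3 of 3^12 — not tricolorable
observation: V is palindromic (span 6, det 13): q -> 1/q fixes it; necessary, not sufficient, for amphichirality


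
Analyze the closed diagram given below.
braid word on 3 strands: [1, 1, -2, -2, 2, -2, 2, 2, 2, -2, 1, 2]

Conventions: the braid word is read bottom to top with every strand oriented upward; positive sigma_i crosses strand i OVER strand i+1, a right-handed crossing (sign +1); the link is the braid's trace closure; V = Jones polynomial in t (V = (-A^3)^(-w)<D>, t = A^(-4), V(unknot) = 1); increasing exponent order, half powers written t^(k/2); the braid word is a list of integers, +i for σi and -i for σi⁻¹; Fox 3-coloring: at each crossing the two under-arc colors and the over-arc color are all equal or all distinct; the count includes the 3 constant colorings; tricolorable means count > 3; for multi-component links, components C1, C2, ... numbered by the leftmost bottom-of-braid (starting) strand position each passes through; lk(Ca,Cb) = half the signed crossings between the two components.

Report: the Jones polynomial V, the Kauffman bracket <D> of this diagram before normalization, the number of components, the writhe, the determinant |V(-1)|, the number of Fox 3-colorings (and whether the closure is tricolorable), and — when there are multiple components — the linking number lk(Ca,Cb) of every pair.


Jones polynomial: V(t) = t + t^3 - t^4
<D> = -A^-4 + 1 + A^8; writhe +4
components 1, writhe +4 (12 crossings)
3-colorings: 9 of 3^12, det 3 — tricolorable
note: the span of V is 3, forcing >= 3 crossings in any diagram


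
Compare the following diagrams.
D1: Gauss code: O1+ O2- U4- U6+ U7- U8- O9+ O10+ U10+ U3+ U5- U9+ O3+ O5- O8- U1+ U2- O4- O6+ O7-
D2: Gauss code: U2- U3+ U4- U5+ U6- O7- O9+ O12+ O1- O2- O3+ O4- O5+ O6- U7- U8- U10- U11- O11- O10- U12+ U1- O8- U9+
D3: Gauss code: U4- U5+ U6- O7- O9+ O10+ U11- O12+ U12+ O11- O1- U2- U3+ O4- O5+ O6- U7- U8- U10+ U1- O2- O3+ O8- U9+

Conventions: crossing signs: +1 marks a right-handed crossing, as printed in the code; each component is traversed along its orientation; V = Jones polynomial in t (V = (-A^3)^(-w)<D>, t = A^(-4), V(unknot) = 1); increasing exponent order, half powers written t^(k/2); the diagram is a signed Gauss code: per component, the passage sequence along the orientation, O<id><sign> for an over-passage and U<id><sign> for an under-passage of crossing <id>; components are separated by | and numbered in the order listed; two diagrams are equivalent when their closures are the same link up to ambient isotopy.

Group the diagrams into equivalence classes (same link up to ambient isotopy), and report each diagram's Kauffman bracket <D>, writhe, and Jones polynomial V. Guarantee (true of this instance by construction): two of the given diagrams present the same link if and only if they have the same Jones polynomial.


equivalence classes: {D1, D2, D3}
D1 (bracket 1; 10 crossings at w = 0): V = 1
V(D2) = 1  [12 crossings, <D> = A^-12, w = -4]
D3 (bracket A^-6; 12 crossings at w = -2): V = 1
key observation: one V(t) for all 3 diagrams — one class (guaranteed)


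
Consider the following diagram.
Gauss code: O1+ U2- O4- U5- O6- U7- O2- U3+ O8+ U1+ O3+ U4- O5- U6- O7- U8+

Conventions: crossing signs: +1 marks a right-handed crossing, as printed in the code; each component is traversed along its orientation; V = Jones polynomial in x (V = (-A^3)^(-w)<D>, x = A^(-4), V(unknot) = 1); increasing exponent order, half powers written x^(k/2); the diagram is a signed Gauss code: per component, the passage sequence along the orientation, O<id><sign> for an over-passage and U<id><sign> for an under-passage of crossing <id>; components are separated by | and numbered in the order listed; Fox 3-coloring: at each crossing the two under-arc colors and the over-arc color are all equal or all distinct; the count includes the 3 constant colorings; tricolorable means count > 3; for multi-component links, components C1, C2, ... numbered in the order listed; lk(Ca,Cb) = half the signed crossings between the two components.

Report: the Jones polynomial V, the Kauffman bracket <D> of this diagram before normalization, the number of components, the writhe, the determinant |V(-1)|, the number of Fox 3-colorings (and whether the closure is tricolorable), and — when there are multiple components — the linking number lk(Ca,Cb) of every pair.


V(x) = -x^-6 + 2x^-5 - 3x^-4 + 4x^-3 - 4x^-2 + 4x^-1 - 2 + 2x - x^2
bracket: -A^-14 + 2A^-10 - 2A^-6 + 4A^-2 - 4A^2 + 4A^6 - 3A^10 + 2A^14 - A^18, w = -2
1 component, writhe -2, over 8 crossings
det 23, colorings 3 of 3^8 — not tricolorable
observation: w = -2 (over 8 crossings) is diagram-only; (-A^3)^(2) removes it from V


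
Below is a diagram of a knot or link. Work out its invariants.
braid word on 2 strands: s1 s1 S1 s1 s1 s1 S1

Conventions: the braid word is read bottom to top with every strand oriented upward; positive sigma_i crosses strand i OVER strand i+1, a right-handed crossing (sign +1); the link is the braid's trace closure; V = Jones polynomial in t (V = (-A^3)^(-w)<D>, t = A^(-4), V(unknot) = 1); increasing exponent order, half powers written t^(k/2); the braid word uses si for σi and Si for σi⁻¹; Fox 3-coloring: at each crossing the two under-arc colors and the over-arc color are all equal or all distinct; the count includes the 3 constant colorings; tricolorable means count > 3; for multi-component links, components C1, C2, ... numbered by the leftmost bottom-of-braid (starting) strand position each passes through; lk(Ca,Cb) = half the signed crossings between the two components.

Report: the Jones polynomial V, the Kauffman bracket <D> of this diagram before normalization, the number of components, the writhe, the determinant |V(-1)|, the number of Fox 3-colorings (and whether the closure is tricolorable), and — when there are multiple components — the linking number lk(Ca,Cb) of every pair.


V = t + t^3 - t^4
<D> = A^-7 - A^-3 - A^5 (w = +3)
1 component over 7 crossings, w = +3
9 Fox colorings among 3^7, |V(-1)| = 3: tricolorable
why: one generator, power 3: the (2,3) torus pattern


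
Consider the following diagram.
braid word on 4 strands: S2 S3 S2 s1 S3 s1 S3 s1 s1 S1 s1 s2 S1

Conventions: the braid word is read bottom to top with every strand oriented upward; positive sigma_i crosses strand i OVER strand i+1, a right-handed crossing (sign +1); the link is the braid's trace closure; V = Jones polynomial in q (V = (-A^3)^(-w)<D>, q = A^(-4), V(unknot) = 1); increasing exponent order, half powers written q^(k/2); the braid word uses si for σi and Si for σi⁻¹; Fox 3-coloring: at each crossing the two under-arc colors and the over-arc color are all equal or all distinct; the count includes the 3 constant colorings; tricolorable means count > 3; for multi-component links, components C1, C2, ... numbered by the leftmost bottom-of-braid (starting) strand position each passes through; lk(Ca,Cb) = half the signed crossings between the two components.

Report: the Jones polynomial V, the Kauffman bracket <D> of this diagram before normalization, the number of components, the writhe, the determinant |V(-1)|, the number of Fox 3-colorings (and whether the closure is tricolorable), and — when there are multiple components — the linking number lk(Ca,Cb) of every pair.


V = q^-4 - 2q^-3 + 3q^-2 - 4q^-1 + 5 - 4q + 3q^2 - 2q^3 + q^4
<D> = -A^-19 + 2A^-15 - 3A^-11 + 4A^-7 - 5A^-3 + 4A - 3A^5 + 2A^9 - A^13 (w = -1)
1 component over 13 crossings, w = -1
3 Fox colorings among 3^13, |V(-1)| = 25: not tricolorable
why: V is palindromic (span 8, det 25): q -> 1/q fixes it; necessary, not sufficient, for amphichirality


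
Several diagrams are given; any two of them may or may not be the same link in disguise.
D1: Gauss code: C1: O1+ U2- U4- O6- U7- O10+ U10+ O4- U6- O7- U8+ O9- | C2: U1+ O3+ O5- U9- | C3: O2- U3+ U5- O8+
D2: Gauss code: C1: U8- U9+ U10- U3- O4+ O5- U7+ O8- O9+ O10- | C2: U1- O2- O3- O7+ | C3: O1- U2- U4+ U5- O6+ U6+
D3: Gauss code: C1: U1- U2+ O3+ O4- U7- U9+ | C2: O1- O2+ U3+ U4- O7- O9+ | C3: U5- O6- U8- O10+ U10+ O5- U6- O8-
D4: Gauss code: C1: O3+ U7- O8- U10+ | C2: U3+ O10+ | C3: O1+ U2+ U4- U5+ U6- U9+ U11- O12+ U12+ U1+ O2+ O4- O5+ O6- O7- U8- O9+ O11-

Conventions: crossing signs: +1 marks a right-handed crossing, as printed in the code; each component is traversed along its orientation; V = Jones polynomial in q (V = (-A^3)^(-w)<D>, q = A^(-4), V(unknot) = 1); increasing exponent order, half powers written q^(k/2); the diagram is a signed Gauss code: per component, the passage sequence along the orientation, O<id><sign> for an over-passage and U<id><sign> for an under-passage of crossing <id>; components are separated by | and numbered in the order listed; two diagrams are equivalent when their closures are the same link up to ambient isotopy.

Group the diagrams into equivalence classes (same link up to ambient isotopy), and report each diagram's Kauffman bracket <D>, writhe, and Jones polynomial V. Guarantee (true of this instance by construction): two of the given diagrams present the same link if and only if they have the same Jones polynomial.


classes: {D1, D3} | {D2} | {D4}
V(D1) = -q^-5 - q^-4 + q^-3 + 2q^-2 + 2q^-1 + 1  [10 crossings, <D> = A^-6 + 2A^-2 + 2A^2 + A^6 - A^10 - A^14, w = -2]
V(D2) = q^-3 + q^-2 + q^-1 + 1  [10 crossings, <D> = A^-6 + A^-2 + A^2 + A^6, w = -2]
V(D3) = -q^-5 - q^-4 + q^-3 + 2q^-2 + 2q^-1 + 1  (w -2, c 10, <D> = A^-6 + 2A^-2 + 2A^2 + A^6 - A^10 - A^14)
D4 (bracket A^-2 + 2A^6 + A^14; 12 crossings at w = +2): V = q^-2 + 2 + q^2
insight: 3 values of V(q) split the 4 diagrams


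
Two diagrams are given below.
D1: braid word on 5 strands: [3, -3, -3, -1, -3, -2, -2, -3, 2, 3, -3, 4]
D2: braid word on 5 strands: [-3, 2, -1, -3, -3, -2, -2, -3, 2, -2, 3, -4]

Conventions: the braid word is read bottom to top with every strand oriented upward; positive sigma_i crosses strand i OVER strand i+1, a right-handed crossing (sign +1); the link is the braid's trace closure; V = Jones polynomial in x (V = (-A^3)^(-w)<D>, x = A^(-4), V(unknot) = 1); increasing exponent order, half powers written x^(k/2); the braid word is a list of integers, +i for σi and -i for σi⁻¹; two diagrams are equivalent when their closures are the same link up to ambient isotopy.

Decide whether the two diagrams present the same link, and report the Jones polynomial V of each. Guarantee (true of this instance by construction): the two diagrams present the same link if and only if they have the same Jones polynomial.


equivalent: yes
V(D1) = -x^-6 + x^-5 - x^-4 + 2x^-3 - x^-2 + x^-1  (w -4, c 12, <D> = A^-8 - A^-4 + 2 - A^4 + A^8 - A^12)
V(D2) = -x^-6 + x^-5 - x^-4 + 2x^-3 - x^-2 + x^-1  (w -6, c 12, <D> = A^-14 - A^-10 + 2A^-6 - A^-2 + A^2 - A^6)
why: all 2 diagrams share one V(x), hence one class


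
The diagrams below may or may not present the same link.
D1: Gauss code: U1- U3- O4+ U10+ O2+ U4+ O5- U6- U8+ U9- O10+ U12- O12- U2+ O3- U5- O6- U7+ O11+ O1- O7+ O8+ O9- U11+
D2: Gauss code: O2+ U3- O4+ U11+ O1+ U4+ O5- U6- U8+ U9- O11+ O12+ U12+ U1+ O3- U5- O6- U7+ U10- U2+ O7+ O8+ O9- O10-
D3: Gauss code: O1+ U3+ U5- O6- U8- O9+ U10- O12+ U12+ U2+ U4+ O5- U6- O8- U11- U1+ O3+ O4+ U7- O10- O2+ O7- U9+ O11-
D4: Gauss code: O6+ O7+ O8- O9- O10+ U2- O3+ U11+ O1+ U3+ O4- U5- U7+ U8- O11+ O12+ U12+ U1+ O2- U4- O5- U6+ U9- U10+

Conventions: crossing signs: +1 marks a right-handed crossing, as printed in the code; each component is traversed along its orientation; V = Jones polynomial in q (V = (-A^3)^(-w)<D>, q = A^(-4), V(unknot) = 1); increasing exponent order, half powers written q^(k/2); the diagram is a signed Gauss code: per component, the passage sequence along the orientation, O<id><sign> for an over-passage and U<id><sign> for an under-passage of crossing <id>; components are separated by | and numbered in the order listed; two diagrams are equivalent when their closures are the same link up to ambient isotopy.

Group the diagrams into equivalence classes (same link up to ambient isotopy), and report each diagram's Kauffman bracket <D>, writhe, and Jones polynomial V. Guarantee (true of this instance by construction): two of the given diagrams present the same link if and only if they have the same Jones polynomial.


classes: {D1, D2, D4} | {D3}
V(D1) = -q^-3 + 2q^-2 - 2q^-1 + 3 - 2q + 2q^2 - q^3  [12 crossings, <D> = -A^-12 + 2A^-8 - 2A^-4 + 3 - 2A^4 + 2A^8 - A^12, w = 0]
V(D2) = -q^-3 + 2q^-2 - 2q^-1 + 3 - 2q + 2q^2 - q^3  (w +2, c 12, <D> = -A^-6 + 2A^-2 - 2A^2 + 3A^6 - 2A^10 + 2A^14 - A^18)
V(D3) = 1  (w 0, c 12, <D> = 1)
V(D4) = -q^-3 + 2q^-2 - 2q^-1 + 3 - 2q + 2q^2 - q^3  [12 crossings, <D> = -A^-6 + 2A^-2 - 2A^2 + 3A^6 - 2A^10 + 2A^14 - A^18, w = +2]
note: 2 classes among 4 diagrams; unequal V(q) rules out equality


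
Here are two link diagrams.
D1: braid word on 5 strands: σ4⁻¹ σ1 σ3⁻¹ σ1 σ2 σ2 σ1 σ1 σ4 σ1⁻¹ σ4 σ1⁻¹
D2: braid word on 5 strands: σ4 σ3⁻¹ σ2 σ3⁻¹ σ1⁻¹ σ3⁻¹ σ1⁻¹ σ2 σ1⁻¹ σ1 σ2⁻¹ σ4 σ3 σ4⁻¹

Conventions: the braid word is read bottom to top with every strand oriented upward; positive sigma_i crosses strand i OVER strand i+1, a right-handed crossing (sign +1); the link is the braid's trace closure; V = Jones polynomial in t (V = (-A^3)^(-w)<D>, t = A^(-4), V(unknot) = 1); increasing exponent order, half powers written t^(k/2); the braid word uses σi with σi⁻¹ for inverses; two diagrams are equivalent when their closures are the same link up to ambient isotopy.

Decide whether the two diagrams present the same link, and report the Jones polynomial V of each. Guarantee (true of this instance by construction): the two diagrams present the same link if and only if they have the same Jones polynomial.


same link: no
V(D1) = t + 2t^3 + t^5  [12 crossings, <D> = A^-8 + 2 + A^8, w = +4]
V(D2) = t^-5 + 2t^-3 + t^-1  [14 crossings, <D> = A^-2 + 2A^6 + A^14, w = -2]
insight: V(t) takes 2 values over 2 diagrams, fixing the grouping


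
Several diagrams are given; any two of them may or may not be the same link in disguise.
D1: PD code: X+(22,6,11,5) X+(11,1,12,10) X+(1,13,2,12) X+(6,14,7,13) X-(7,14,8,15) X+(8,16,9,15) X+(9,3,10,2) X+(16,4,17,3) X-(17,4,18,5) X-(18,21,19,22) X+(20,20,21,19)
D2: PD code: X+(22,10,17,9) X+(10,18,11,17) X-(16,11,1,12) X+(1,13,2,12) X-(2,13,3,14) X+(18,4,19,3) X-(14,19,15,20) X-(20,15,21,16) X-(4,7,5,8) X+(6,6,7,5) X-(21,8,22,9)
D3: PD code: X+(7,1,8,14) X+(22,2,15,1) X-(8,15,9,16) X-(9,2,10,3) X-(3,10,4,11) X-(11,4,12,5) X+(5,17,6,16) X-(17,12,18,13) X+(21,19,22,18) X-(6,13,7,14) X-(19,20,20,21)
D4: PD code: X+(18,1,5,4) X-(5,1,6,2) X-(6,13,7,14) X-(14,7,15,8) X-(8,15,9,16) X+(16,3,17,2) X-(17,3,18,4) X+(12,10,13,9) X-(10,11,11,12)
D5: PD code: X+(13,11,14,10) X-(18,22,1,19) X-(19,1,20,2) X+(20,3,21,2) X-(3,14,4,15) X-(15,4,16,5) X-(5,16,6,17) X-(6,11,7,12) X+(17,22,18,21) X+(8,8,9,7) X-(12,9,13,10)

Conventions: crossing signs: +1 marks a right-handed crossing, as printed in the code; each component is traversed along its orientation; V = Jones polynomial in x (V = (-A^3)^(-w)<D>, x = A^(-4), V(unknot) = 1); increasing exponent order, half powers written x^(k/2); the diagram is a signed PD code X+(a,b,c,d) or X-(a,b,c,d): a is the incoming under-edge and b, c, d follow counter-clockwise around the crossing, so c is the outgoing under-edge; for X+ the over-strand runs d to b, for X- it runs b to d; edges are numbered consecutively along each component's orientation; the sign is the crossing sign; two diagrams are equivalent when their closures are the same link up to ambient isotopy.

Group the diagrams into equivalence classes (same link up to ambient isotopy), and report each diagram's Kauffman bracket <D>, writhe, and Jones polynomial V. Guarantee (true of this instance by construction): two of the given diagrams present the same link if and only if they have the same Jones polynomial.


grouping into links: {D1} | {D2} | {D3, D4, D5}
V(D1) = -x^(3/2) - x^(7/2) + x^(9/2) - x^(11/2)  (w +5, c 11, <D> = A^-7 - A^-3 + A + A^9)
D2 (bracket A^-9 - A^-5 + 2A^-1 - A^3 + 2A^7 - A^11; 11 crossings at w = -1): V = x^(-7/2) - 2x^(-5/2) + x^(-3/2) - 2x^(-1/2) + x^(1/2) - x^(3/2)
D3 (bracket A^-7 + A^-3 + A - A^9; 11 crossings at w = -3): V = x^(-9/2) - x^(-5/2) - x^(-3/2) - x^(-1/2)
V(D4) = x^(-9/2) - x^(-5/2) - x^(-3/2) - x^(-1/2)  (w -3, c 9, <D> = A^-7 + A^-3 + A - A^9)
V(D5) = x^(-9/2) - x^(-5/2) - x^(-3/2) - x^(-1/2)  (w -3, c 11, <D> = A^-7 + A^-3 + A - A^9)
why: comparing 5 Jones polynomials yields 3 groups


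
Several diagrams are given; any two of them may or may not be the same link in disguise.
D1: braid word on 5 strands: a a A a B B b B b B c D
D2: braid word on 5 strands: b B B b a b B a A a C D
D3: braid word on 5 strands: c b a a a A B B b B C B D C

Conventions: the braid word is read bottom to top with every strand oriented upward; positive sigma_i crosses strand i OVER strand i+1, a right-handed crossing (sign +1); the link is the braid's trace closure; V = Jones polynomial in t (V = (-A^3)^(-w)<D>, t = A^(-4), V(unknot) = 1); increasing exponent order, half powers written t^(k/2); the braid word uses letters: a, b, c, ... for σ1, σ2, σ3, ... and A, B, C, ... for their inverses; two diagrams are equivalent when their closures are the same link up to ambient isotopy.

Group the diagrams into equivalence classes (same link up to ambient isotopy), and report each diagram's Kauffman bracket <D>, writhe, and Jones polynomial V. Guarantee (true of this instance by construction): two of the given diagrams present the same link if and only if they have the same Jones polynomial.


equivalence classes: {D1, D3} | {D2}
D1 (bracket A^-8 + 2 + A^8; 12 crossings at w = 0): V = t^-2 + 2 + t^2
D2 (bracket A^-12 + A^-8 + A^-4 + 1; 12 crossings at w = 0): V = 1 + t + t^2 + t^3
D3 (bracket A^-14 + 2A^-6 + A^2; 14 crossings at w = -2): V = t^-2 + 2 + t^2
key observation: V(t) takes 2 values over 3 diagrams, fixing the grouping


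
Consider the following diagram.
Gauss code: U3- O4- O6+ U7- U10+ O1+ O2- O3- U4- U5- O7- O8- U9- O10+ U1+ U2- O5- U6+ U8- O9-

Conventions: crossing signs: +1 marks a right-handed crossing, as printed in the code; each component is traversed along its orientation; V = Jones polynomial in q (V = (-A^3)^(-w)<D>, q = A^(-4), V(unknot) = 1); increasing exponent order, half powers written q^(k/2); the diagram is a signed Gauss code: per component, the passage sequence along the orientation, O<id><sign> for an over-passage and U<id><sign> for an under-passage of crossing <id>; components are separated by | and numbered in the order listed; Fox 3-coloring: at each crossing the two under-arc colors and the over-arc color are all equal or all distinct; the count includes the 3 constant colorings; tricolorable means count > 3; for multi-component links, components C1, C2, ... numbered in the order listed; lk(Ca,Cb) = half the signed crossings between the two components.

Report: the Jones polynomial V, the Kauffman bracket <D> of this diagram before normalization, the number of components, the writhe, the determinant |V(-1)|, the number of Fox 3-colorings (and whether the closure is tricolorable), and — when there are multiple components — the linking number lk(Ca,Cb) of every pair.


Jones polynomial: V(q) = q^-7 - 2q^-6 + 2q^-5 - 3q^-4 + 3q^-3 - 2q^-2 + 2q^-1
<D> = 2A^-8 - 2A^-4 + 3 - 3A^4 + 2A^8 - 2A^12 + A^16; writhe -4
components 1, writhe -4 (10 crossings)
3-colorings: 9 of 3^10, det 15 — tricolorable
note: det 15 = |V(-1)|; divisible by 3, so tricolorable


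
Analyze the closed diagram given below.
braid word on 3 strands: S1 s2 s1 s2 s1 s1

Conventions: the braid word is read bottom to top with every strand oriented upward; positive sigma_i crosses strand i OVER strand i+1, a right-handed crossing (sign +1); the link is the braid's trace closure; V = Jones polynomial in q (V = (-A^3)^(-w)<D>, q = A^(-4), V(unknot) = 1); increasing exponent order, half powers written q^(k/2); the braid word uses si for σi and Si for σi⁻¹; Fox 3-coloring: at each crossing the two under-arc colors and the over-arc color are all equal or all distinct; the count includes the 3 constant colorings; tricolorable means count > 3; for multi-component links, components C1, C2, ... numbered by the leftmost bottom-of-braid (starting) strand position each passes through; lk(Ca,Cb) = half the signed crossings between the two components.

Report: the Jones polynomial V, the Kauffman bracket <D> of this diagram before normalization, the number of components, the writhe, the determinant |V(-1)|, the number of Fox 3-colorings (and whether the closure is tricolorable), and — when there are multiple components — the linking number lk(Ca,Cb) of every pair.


V = q + q^3 - q^4
<D> = -A^-4 + 1 + A^8 (w = +4)
1 component over 6 crossings, w = +4
9 Fox colorings among 3^6, |V(-1)| = 3: tricolorable
why: V spans 3 powers of q: at least 3 crossings in any diagram


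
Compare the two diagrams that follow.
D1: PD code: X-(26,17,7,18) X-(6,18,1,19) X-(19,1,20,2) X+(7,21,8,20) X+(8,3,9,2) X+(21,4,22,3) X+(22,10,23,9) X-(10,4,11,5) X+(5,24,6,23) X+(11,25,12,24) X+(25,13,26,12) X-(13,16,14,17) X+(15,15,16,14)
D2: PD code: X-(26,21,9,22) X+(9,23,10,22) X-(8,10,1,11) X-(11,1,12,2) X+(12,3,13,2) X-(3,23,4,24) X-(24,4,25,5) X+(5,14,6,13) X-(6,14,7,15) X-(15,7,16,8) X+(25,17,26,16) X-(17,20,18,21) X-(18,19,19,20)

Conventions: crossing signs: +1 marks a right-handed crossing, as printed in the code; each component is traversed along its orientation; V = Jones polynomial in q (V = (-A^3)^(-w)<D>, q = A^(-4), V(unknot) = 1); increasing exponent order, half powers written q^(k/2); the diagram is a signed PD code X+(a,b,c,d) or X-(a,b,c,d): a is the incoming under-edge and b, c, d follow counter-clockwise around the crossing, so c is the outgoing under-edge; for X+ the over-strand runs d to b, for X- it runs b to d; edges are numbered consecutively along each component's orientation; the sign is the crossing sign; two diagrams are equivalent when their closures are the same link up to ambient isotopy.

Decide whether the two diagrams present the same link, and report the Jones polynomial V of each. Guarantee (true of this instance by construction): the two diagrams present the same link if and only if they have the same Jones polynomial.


same link: no
V(D1) = -2q^(1/2) + q^(3/2) - 2q^(5/2) + q^(7/2) - q^(9/2) + q^(11/2)  [13 crossings, <D> = -A^-13 + A^-9 - A^-5 + 2A^-1 - A^3 + 2A^7, w = +3]
D2 (bracket A^-13 - A^-9 + A^-5 + A^3; 13 crossings at w = -5): V = -q^(-9/2) - q^(-5/2) + q^(-3/2) - q^(-1/2)
note: 2 classes among 2 diagrams; unequal V(q) rules out equality


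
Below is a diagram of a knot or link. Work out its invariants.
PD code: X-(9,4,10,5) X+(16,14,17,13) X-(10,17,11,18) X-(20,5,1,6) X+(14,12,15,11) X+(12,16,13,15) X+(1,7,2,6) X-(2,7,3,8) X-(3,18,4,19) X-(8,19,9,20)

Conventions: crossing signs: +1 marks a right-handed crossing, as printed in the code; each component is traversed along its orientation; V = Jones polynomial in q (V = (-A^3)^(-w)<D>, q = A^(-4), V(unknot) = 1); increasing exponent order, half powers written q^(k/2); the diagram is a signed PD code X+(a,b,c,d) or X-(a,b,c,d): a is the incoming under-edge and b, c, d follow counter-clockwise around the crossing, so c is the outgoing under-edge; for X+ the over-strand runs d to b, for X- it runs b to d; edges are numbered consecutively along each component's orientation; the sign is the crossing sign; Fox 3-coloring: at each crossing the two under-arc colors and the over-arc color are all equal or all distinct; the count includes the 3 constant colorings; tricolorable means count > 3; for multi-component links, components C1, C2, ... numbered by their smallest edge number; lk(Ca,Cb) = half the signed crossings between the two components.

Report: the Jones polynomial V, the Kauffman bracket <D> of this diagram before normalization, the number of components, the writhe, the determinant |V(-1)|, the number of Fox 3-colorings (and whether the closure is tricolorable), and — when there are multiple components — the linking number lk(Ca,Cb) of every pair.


V(q) = -q^-3 + q^-2 - q^-1 + 3 - q + q^2 - q^3
bracket: -A^-18 + A^-14 - A^-10 + 3A^-6 - A^-2 + A^2 - A^6, w = -2
1 component, writhe -2, over 10 crossings
det 9, colorings 27 of 3^10 — tricolorable
observation: palindromic: swapping q for 1/q fixes V
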